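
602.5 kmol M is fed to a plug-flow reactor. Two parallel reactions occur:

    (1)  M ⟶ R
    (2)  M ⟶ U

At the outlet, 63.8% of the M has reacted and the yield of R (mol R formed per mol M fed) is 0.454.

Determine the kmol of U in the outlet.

Yield of R: 1ξ₁ / 602.5 = 0.454 → ξ₁ = 273.5 kmol.
Conversion of M: 1ξ₁ + 1ξ₂ = 0.638 × 602.5 = 384.4 → ξ₂ = 110.9 kmol.
Outlet amounts (n = n₀ + Σ ν·ξ):
  M: 602.5 − 1(273.5) − 1(110.9) = 218.1
  R: 0 + 1(273.5) = 273.5
  U: 0 + 1(110.9) = 110.9

111 kmol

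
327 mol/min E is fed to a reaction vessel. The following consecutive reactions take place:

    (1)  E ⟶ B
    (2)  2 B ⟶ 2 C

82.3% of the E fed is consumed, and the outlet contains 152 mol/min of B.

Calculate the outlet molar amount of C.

Conversion of E: E consumed = 1ξ₁ = 0.823 × 327 → ξ₁ = 269.1 mol/min.
B balance: n_B = 0 + 1ξ₁ − 2ξ₂ = 152 → ξ₂ = (1·269.1 − 152)/2 = 58.56 mol/min.
Outlet amounts (n = n₀ + Σ ν·ξ):
  E: 327 − 1(269.1) = 57.88
  B: 0 + 1(269.1) − 2(58.56) = 152
  C: 0 + 2(58.56) = 117.1

117 mol/min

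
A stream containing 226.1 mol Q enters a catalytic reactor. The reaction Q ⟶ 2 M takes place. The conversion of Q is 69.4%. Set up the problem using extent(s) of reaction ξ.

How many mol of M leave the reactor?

314 mol

Q reacted = 0.694 × 226.1 = 156.9 mol; ν_Q = −1, so ξ = 156.9/1 = 156.9 mol.
Outlet amounts (n = n₀ + ν ξ):
  Q: 226.1 − 1(156.9) = 69.19
  M: 0 + 2(156.9) = 313.8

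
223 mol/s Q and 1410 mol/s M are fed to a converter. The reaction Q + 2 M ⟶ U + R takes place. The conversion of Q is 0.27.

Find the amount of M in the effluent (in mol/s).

Q reacted = 0.27 × 223 = 60.21 mol/s; ν_Q = −1, so ξ = 60.21/1 = 60.21 mol/s.
Outlet amounts (n = n₀ + ν ξ):
  Q: 223 − 1(60.21) = 162.8
  M: 1410 − 2(60.21) = 1290
  U: 0 + 1(60.21) = 60.21
  R: 0 + 1(60.21) = 60.21

1290 mol/s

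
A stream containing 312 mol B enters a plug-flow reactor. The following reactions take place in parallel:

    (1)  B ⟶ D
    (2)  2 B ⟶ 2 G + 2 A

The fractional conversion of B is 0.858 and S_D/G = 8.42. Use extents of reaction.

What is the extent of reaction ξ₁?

ξ₁ = 239 mol

Conversion of B: B consumed = 0.858 × 312 = 267.7 mol = 1ξ₁ + 2ξ₂.
Selectivity: 1ξ₁ / (2ξ₂) = 8.42 → ξ₁ = 16.84 ξ₂.
Substitute: (1·16.84 + 2) ξ₂ = 267.7 → ξ₂ = 14.21 mol, ξ₁ = 239.3 mol.
Outlet amounts (n = n₀ + Σ ν·ξ):
  B: 312 − 1(239.3) − 2(14.21) = 44.3
  D: 0 + 1(239.3) = 239.3
  G: 0 + 2(14.21) = 28.42
  A: 0 + 2(14.21) = 28.42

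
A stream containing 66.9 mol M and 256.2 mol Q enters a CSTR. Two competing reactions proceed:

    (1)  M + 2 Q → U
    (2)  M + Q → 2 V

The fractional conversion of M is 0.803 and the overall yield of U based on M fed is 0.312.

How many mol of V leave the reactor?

65.7 mol

Yield of U: 1ξ₁ / 66.9 = 0.312 → ξ₁ = 20.87 mol.
Conversion of M: 1ξ₁ + 1ξ₂ = 0.803 × 66.9 = 53.72 → ξ₂ = 32.85 mol.
Outlet amounts (n = n₀ + Σ ν·ξ):
  M: 66.9 − 1(20.87) − 1(32.85) = 13.18
  Q: 256.2 − 2(20.87) − 1(32.85) = 181.6
  U: 0 + 1(20.87) = 20.87
  V: 0 + 2(32.85) = 65.7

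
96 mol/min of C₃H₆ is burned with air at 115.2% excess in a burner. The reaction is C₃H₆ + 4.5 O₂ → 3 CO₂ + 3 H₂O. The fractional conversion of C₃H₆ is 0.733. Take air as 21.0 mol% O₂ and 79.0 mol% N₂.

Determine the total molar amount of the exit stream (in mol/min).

4560 mol/min

Stoichiometric O₂ = 4.5 × 96 = 432 mol/min; O₂ fed = 432 × 2.152 = 929.7 mol/min.
N₂ fed = 929.7 × 79/21 = 3497 mol/min.
Fuel reacted = 0.733 × 96 → ξ = 70.37 mol/min.
Outlet (n = n₀ + ν ξ):
  C₃H₆: 96 − 1(70.37) = 25.63
  O₂: 929.7 − 4.5(70.37) = 613
  N₂: 3497 (inert)
  CO₂: 0 + 3(70.37) = 211.1
  H₂O: 0 + 3(70.37) = 211.1
Total out = 25.63 + 613 + 3497 + 211.1 + 211.1 = 4558 mol/min.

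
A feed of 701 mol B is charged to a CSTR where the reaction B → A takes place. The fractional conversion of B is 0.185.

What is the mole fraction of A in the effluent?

B reacted = 0.185 × 701 = 129.7 mol; ν_B = −1, so ξ = 129.7/1 = 129.7 mol.
Outlet amounts (n = n₀ + ν ξ):
  B: 701 − 1(129.7) = 571.3
  A: 0 + 1(129.7) = 129.7
Total out = 701 mol; y_A = 129.7 / 701 = 0.185.

0.185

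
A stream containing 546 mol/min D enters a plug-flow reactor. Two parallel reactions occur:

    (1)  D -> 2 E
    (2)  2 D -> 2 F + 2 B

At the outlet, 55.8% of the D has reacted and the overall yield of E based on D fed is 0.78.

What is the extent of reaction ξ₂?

ξ₂ = 45.9 mol/min

Yield of E: 2ξ₁ / 546 = 0.78 → ξ₁ = 212.9 mol/min.
Conversion of D: 1ξ₁ + 2ξ₂ = 0.558 × 546 = 304.7 → ξ₂ = 45.86 mol/min.
Outlet amounts (n = n₀ + Σ ν·ξ):
  D: 546 − 1(212.9) − 2(45.86) = 241.3
  E: 0 + 2(212.9) = 425.9
  F: 0 + 2(45.86) = 91.73
  B: 0 + 2(45.86) = 91.73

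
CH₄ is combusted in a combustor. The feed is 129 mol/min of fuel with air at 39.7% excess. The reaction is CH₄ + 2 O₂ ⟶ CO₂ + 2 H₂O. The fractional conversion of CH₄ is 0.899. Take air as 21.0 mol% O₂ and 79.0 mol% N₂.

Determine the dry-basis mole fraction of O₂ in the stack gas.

Stoichiometric O₂ = 2 × 129 = 258 mol/min; O₂ fed = 258 × 1.397 = 360.4 mol/min.
N₂ fed = 360.4 × 79/21 = 1356 mol/min.
Fuel reacted = 0.899 × 129 → ξ = 116 mol/min.
Outlet (n = n₀ + ν ξ):
  CH₄: 129 − 1(116) = 13.03
  O₂: 360.4 − 2(116) = 128.5
  N₂: 1356 (inert)
  CO₂: 0 + 1(116) = 116
  H₂O: 0 + 2(116) = 231.9
Dry total = 1613 mol/min; y_O₂ (dry) = 128.5 / 1613 = 0.07964.

0.0796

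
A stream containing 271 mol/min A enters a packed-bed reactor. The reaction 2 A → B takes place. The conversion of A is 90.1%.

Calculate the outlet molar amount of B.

122 mol/min

A reacted = 0.901 × 271 = 244.2 mol/min; ν_A = −2, so ξ = 244.2/2 = 122.1 mol/min.
Outlet amounts (n = n₀ + ν ξ):
  A: 271 − 2(122.1) = 26.83
  B: 0 + 1(122.1) = 122.1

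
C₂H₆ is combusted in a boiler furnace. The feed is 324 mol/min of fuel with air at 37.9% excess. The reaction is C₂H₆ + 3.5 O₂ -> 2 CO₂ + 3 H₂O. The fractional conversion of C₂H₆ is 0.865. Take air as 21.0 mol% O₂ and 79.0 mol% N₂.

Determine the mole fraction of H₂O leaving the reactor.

Stoichiometric O₂ = 3.5 × 324 = 1134 mol/min; O₂ fed = 1134 × 1.379 = 1564 mol/min.
N₂ fed = 1564 × 79/21 = 5883 mol/min.
Fuel reacted = 0.865 × 324 → ξ = 280.3 mol/min.
Outlet (n = n₀ + ν ξ):
  C₂H₆: 324 − 1(280.3) = 43.74
  O₂: 1564 − 3.5(280.3) = 582.9
  N₂: 5883 (inert)
  CO₂: 0 + 2(280.3) = 560.5
  H₂O: 0 + 3(280.3) = 840.8
Total out = 7911 mol/min; y_H₂O = 840.8 / 7911 = 0.1063.

0.106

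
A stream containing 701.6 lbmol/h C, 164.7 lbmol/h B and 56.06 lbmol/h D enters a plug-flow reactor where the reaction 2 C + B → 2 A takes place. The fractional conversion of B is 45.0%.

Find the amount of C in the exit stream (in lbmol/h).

553 lbmol/h

B reacted = 0.45 × 164.7 = 74.11 lbmol/h; ν_B = −1, so ξ = 74.11/1 = 74.11 lbmol/h.
Outlet amounts (n = n₀ + ν ξ):
  C: 701.6 − 2(74.11) = 553.4
  B: 164.7 − 1(74.11) = 90.58
  A: 0 + 2(74.11) = 148.2
  D: 56.06 (inert)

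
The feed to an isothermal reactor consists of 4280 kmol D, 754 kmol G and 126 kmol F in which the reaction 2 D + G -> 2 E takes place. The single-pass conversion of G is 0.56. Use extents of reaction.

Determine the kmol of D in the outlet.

G reacted = 0.56 × 754 = 422.2 kmol; ν_G = −1, so ξ = 422.2/1 = 422.2 kmol.
Outlet amounts (n = n₀ + ν ξ):
  D: 4280 − 2(422.2) = 3436
  G: 754 − 1(422.2) = 331.8
  E: 0 + 2(422.2) = 844.5
  F: 126 (inert)

3440 kmol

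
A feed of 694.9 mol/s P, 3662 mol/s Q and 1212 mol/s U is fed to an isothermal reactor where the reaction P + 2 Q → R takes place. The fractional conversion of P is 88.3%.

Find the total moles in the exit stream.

4340 mol/s

P reacted = 0.883 × 694.9 = 613.6 mol/s; ν_P = −1, so ξ = 613.6/1 = 613.6 mol/s.
Outlet amounts (n = n₀ + ν ξ):
  P: 694.9 − 1(613.6) = 81.3
  Q: 3662 − 2(613.6) = 2435
  R: 0 + 1(613.6) = 613.6
  U: 1212 (inert)
Total out = 81.3 + 2435 + 613.6 + 1212 = 4342 mol/s.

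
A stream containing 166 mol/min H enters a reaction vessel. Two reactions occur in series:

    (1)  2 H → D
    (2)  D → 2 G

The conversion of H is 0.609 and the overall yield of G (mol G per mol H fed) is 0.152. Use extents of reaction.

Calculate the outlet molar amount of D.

Conversion of H: H consumed = 2ξ₁ = 0.609 × 166 → ξ₁ = 50.55 mol/min.
Yield of G: 2ξ₂ / 166 = 0.152 → ξ₂ = 12.62 mol/min.
Outlet amounts (n = n₀ + Σ ν·ξ):
  H: 166 − 2(50.55) = 64.91
  D: 0 + 1(50.55) − 1(12.62) = 37.93
  G: 0 + 2(12.62) = 25.23

37.9 mol/min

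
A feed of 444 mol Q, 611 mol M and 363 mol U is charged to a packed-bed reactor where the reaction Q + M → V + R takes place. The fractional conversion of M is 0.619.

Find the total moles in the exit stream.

1420 mol

M reacted = 0.619 × 611 = 378.2 mol; ν_M = −1, so ξ = 378.2/1 = 378.2 mol.
Outlet amounts (n = n₀ + ν ξ):
  Q: 444 − 1(378.2) = 65.79
  M: 611 − 1(378.2) = 232.8
  V: 0 + 1(378.2) = 378.2
  R: 0 + 1(378.2) = 378.2
  U: 363 (inert)
Total out = 65.79 + 232.8 + 378.2 + 378.2 + 363 = 1418 mol.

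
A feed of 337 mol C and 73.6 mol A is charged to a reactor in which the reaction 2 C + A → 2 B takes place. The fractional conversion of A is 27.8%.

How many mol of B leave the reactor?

40.9 mol

A reacted = 0.278 × 73.6 = 20.46 mol; ν_A = −1, so ξ = 20.46/1 = 20.46 mol.
Outlet amounts (n = n₀ + ν ξ):
  C: 337 − 2(20.46) = 296.1
  A: 73.6 − 1(20.46) = 53.14
  B: 0 + 2(20.46) = 40.92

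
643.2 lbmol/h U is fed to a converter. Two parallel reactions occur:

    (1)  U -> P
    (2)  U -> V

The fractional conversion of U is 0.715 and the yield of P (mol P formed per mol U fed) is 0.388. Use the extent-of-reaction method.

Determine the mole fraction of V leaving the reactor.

Yield of P: 1ξ₁ / 643.2 = 0.388 → ξ₁ = 249.6 lbmol/h.
Conversion of U: 1ξ₁ + 1ξ₂ = 0.715 × 643.2 = 459.9 → ξ₂ = 210.3 lbmol/h.
Outlet amounts (n = n₀ + Σ ν·ξ):
  U: 643.2 − 1(249.6) − 1(210.3) = 183.3
  P: 0 + 1(249.6) = 249.6
  V: 0 + 1(210.3) = 210.3
Total out = 643.2 lbmol/h; y_V = 210.3 / 643.2 = 0.327.

0.327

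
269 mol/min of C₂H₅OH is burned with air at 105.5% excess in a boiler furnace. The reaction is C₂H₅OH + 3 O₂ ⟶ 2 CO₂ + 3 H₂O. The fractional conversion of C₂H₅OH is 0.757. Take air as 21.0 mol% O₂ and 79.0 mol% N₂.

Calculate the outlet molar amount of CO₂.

407 mol/min

Stoichiometric O₂ = 3 × 269 = 807 mol/min; O₂ fed = 807 × 2.055 = 1658 mol/min.
N₂ fed = 1658 × 79/21 = 6239 mol/min.
Fuel reacted = 0.757 × 269 → ξ = 203.6 mol/min.
Outlet (n = n₀ + ν ξ):
  C₂H₅OH: 269 − 1(203.6) = 65.37
  O₂: 1658 − 3(203.6) = 1047
  N₂: 6239 (inert)
  CO₂: 0 + 2(203.6) = 407.3
  H₂O: 0 + 3(203.6) = 610.9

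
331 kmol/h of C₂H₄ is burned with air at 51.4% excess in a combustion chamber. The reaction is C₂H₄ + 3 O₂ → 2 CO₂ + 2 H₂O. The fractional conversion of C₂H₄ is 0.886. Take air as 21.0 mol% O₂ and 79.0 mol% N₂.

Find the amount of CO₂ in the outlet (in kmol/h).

587 kmol/h

Stoichiometric O₂ = 3 × 331 = 993 kmol/h; O₂ fed = 993 × 1.514 = 1503 kmol/h.
N₂ fed = 1503 × 79/21 = 5656 kmol/h.
Fuel reacted = 0.886 × 331 → ξ = 293.3 kmol/h.
Outlet (n = n₀ + ν ξ):
  C₂H₄: 331 − 1(293.3) = 37.73
  O₂: 1503 − 3(293.3) = 623.6
  N₂: 5656 (inert)
  CO₂: 0 + 2(293.3) = 586.5
  H₂O: 0 + 2(293.3) = 586.5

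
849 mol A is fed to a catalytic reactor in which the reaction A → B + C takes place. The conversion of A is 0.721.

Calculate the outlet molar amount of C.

612 mol

A reacted = 0.721 × 849 = 612.1 mol; ν_A = −1, so ξ = 612.1/1 = 612.1 mol.
Outlet amounts (n = n₀ + ν ξ):
  A: 849 − 1(612.1) = 236.9
  B: 0 + 1(612.1) = 612.1
  C: 0 + 1(612.1) = 612.1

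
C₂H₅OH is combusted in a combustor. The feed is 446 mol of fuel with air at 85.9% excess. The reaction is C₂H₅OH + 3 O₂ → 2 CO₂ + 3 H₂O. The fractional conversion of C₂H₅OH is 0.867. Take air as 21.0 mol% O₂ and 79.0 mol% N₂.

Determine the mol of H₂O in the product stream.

Stoichiometric O₂ = 3 × 446 = 1338 mol; O₂ fed = 1338 × 1.859 = 2487 mol.
N₂ fed = 2487 × 79/21 = 9357 mol.
Fuel reacted = 0.867 × 446 → ξ = 386.7 mol.
Outlet (n = n₀ + ν ξ):
  C₂H₅OH: 446 − 1(386.7) = 59.32
  O₂: 2487 − 3(386.7) = 1327
  N₂: 9357 (inert)
  CO₂: 0 + 2(386.7) = 773.4
  H₂O: 0 + 3(386.7) = 1160

1160 mol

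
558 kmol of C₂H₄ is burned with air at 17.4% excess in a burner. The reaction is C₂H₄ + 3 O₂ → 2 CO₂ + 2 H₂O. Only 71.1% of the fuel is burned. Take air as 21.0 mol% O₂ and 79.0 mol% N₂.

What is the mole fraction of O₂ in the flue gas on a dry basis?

0.085

Stoichiometric O₂ = 3 × 558 = 1674 kmol; O₂ fed = 1674 × 1.174 = 1965 kmol.
N₂ fed = 1965 × 79/21 = 7393 kmol.
Fuel reacted = 0.711 × 558 → ξ = 396.7 kmol.
Outlet (n = n₀ + ν ξ):
  C₂H₄: 558 − 1(396.7) = 161.3
  O₂: 1965 − 3(396.7) = 775.1
  N₂: 7393 (inert)
  CO₂: 0 + 2(396.7) = 793.5
  H₂O: 0 + 2(396.7) = 793.5
Dry total = 9123 kmol; y_O₂ (dry) = 775.1 / 9123 = 0.08496.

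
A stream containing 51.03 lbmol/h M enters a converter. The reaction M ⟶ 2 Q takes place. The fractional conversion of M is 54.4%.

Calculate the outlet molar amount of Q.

55.5 lbmol/h

M reacted = 0.544 × 51.03 = 27.76 lbmol/h; ν_M = −1, so ξ = 27.76/1 = 27.76 lbmol/h.
Outlet amounts (n = n₀ + ν ξ):
  M: 51.03 − 1(27.76) = 23.27
  Q: 0 + 2(27.76) = 55.52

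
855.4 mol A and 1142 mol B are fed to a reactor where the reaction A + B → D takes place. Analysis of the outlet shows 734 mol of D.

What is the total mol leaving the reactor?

1260 mol

For D: n = n₀ + 1ξ → 734 = 0 + 1ξ, giving ξ = 734 mol.
Outlet amounts (n = n₀ + ν ξ):
  A: 855.4 − 1(734) = 121.4
  B: 1142 − 1(734) = 408
  D: 0 + 1(734) = 734
Total out = 121.4 + 408 + 734 = 1263 mol.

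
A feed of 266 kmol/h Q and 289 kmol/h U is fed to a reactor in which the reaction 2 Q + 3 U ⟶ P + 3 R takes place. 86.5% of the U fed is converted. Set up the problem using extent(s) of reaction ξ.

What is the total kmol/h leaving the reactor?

U reacted = 0.865 × 289 = 250 kmol/h; ν_U = −3, so ξ = 250/3 = 83.33 kmol/h.
Outlet amounts (n = n₀ + ν ξ):
  Q: 266 − 2(83.33) = 99.34
  U: 289 − 3(83.33) = 39.01
  P: 0 + 1(83.33) = 83.33
  R: 0 + 3(83.33) = 250
Total out = 99.34 + 39.01 + 83.33 + 250 = 471.7 kmol/h.

472 kmol/h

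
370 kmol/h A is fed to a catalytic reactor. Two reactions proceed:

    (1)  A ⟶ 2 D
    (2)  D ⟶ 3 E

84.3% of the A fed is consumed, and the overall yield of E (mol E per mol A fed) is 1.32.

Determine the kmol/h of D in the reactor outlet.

Conversion of A: A consumed = 1ξ₁ = 0.843 × 370 → ξ₁ = 311.9 kmol/h.
Yield of E: 3ξ₂ / 370 = 1.32 → ξ₂ = 162.8 kmol/h.
Outlet amounts (n = n₀ + Σ ν·ξ):
  A: 370 − 1(311.9) = 58.09
  D: 0 + 2(311.9) − 1(162.8) = 461
  E: 0 + 3(162.8) = 488.4

461 kmol/h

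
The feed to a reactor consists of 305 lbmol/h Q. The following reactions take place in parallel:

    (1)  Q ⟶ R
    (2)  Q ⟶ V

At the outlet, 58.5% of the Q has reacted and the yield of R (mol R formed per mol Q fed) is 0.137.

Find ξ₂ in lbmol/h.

ξ₂ = 137 lbmol/h

Yield of R: 1ξ₁ / 305 = 0.137 → ξ₁ = 41.79 lbmol/h.
Conversion of Q: 1ξ₁ + 1ξ₂ = 0.585 × 305 = 178.4 → ξ₂ = 136.6 lbmol/h.
Outlet amounts (n = n₀ + Σ ν·ξ):
  Q: 305 − 1(41.79) − 1(136.6) = 126.6
  R: 0 + 1(41.79) = 41.79
  V: 0 + 1(136.6) = 136.6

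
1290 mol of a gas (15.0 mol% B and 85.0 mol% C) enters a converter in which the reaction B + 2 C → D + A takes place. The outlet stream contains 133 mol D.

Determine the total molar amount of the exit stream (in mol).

For D: n = n₀ + 1ξ → 133 = 0 + 1ξ, giving ξ = 133 mol.
Outlet amounts (n = n₀ + ν ξ):
  B: 193.5 − 1(133) = 60.5
  C: 1096 − 2(133) = 830.5
  D: 0 + 1(133) = 133
  A: 0 + 1(133) = 133
Total out = 60.5 + 830.5 + 133 + 133 = 1157 mol.

1160 mol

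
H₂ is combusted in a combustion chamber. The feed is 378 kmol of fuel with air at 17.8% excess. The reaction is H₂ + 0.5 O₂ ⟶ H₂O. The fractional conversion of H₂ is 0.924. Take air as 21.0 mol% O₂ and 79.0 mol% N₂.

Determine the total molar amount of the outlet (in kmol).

1260 kmol

Stoichiometric O₂ = 0.5 × 378 = 189 kmol; O₂ fed = 189 × 1.178 = 222.6 kmol.
N₂ fed = 222.6 × 79/21 = 837.6 kmol.
Fuel reacted = 0.924 × 378 → ξ = 349.3 kmol.
Outlet (n = n₀ + ν ξ):
  H₂: 378 − 1(349.3) = 28.73
  O₂: 222.6 − 0.5(349.3) = 48.01
  N₂: 837.6 (inert)
  H₂O: 0 + 1(349.3) = 349.3
Total out = 28.73 + 48.01 + 837.6 + 349.3 = 1264 kmol.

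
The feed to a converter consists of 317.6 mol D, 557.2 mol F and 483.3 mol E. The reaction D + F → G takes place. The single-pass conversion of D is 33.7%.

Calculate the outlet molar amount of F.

D reacted = 0.337 × 317.6 = 107 mol; ν_D = −1, so ξ = 107/1 = 107 mol.
Outlet amounts (n = n₀ + ν ξ):
  D: 317.6 − 1(107) = 210.6
  F: 557.2 − 1(107) = 450.2
  G: 0 + 1(107) = 107
  E: 483.3 (inert)

450 mol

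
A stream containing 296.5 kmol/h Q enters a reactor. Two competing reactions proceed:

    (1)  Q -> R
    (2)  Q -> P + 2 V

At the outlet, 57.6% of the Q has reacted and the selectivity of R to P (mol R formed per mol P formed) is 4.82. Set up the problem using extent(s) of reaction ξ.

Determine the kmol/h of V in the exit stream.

58.7 kmol/h

Conversion of Q: Q consumed = 0.576 × 296.5 = 170.8 kmol/h = 1ξ₁ + 1ξ₂.
Selectivity: 1ξ₁ / (1ξ₂) = 4.82 → ξ₁ = 4.82 ξ₂.
Substitute: (1·4.82 + 1) ξ₂ = 170.8 → ξ₂ = 29.34 kmol/h, ξ₁ = 141.4 kmol/h.
Outlet amounts (n = n₀ + Σ ν·ξ):
  Q: 296.5 − 1(141.4) − 1(29.34) = 125.7
  R: 0 + 1(141.4) = 141.4
  P: 0 + 1(29.34) = 29.34
  V: 0 + 2(29.34) = 58.69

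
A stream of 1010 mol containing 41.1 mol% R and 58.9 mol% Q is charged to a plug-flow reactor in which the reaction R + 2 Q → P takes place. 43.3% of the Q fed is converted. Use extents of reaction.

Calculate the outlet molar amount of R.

Q reacted = 0.433 × 594.9 = 257.6 mol; ν_Q = −2, so ξ = 257.6/2 = 128.8 mol.
Outlet amounts (n = n₀ + ν ξ):
  R: 415.1 − 1(128.8) = 286.3
  Q: 594.9 − 2(128.8) = 337.3
  P: 0 + 1(128.8) = 128.8

286 mol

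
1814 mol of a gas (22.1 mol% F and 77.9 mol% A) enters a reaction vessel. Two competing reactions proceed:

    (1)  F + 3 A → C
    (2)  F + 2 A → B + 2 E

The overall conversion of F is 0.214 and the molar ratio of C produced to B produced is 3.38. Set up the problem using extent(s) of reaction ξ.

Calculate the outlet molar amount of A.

1180 mol

Conversion of F: F consumed = 0.214 × 400.9 = 85.79 mol = 1ξ₁ + 1ξ₂.
Selectivity: 1ξ₁ / (1ξ₂) = 3.38 → ξ₁ = 3.38 ξ₂.
Substitute: (1·3.38 + 1) ξ₂ = 85.79 → ξ₂ = 19.59 mol, ξ₁ = 66.2 mol.
Outlet amounts (n = n₀ + Σ ν·ξ):
  F: 400.9 − 1(66.2) − 1(19.59) = 315.1
  A: 1413 − 3(66.2) − 2(19.59) = 1175
  C: 0 + 1(66.2) = 66.2
  B: 0 + 1(19.59) = 19.59
  E: 0 + 2(19.59) = 39.17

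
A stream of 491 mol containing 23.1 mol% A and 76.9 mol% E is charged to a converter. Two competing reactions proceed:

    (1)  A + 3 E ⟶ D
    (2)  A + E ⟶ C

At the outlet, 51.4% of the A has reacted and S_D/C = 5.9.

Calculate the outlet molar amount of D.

Conversion of A: A consumed = 0.514 × 113.4 = 58.3 mol = 1ξ₁ + 1ξ₂.
Selectivity: 1ξ₁ / (1ξ₂) = 5.9 → ξ₁ = 5.9 ξ₂.
Substitute: (1·5.9 + 1) ξ₂ = 58.3 → ξ₂ = 8.449 mol, ξ₁ = 49.85 mol.
Outlet amounts (n = n₀ + Σ ν·ξ):
  A: 113.4 − 1(49.85) − 1(8.449) = 55.12
  E: 377.6 − 3(49.85) − 1(8.449) = 219.6
  D: 0 + 1(49.85) = 49.85
  C: 0 + 1(8.449) = 8.449

49.8 mol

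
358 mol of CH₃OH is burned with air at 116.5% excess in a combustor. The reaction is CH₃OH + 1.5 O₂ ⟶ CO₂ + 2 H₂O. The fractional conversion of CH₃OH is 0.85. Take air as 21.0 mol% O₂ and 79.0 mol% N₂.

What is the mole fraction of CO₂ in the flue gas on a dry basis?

Stoichiometric O₂ = 1.5 × 358 = 537 mol; O₂ fed = 537 × 2.165 = 1163 mol.
N₂ fed = 1163 × 79/21 = 4374 mol.
Fuel reacted = 0.85 × 358 → ξ = 304.3 mol.
Outlet (n = n₀ + ν ξ):
  CH₃OH: 358 − 1(304.3) = 53.7
  O₂: 1163 − 1.5(304.3) = 706.2
  N₂: 4374 (inert)
  CO₂: 0 + 1(304.3) = 304.3
  H₂O: 0 + 2(304.3) = 608.6
Dry total = 5438 mol; y_CO₂ (dry) = 304.3 / 5438 = 0.05596.

0.056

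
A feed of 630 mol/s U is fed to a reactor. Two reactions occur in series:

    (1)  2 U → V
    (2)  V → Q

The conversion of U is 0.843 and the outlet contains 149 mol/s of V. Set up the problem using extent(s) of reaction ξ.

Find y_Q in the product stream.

Conversion of U: U consumed = 2ξ₁ = 0.843 × 630 → ξ₁ = 265.5 mol/s.
V balance: n_V = 0 + 1ξ₁ − 1ξ₂ = 149 → ξ₂ = (1·265.5 − 149)/1 = 116.5 mol/s.
Outlet amounts (n = n₀ + Σ ν·ξ):
  U: 630 − 2(265.5) = 98.91
  V: 0 + 1(265.5) − 1(116.5) = 149
  Q: 0 + 1(116.5) = 116.5
Total out = 364.5 mol/s; y_Q = 116.5 / 364.5 = 0.3198.

0.32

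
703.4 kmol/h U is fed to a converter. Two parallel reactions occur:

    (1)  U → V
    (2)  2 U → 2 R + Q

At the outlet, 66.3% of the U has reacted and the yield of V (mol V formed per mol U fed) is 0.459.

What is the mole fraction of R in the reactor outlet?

0.185

Yield of V: 1ξ₁ / 703.4 = 0.459 → ξ₁ = 322.9 kmol/h.
Conversion of U: 1ξ₁ + 2ξ₂ = 0.663 × 703.4 = 466.4 → ξ₂ = 71.75 kmol/h.
Outlet amounts (n = n₀ + Σ ν·ξ):
  U: 703.4 − 1(322.9) − 2(71.75) = 237
  V: 0 + 1(322.9) = 322.9
  R: 0 + 2(71.75) = 143.5
  Q: 0 + 1(71.75) = 71.75
Total out = 775.1 kmol/h; y_R = 143.5 / 775.1 = 0.1851.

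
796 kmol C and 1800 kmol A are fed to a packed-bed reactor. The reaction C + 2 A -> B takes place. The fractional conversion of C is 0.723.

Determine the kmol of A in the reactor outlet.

C reacted = 0.723 × 796 = 575.5 kmol; ν_C = −1, so ξ = 575.5/1 = 575.5 kmol.
Outlet amounts (n = n₀ + ν ξ):
  C: 796 − 1(575.5) = 220.5
  A: 1800 − 2(575.5) = 649
  B: 0 + 1(575.5) = 575.5

649 kmol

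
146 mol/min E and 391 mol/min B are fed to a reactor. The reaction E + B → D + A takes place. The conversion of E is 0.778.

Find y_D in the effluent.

E reacted = 0.778 × 146 = 113.6 mol/min; ν_E = −1, so ξ = 113.6/1 = 113.6 mol/min.
Outlet amounts (n = n₀ + ν ξ):
  E: 146 − 1(113.6) = 32.41
  B: 391 − 1(113.6) = 277.4
  D: 0 + 1(113.6) = 113.6
  A: 0 + 1(113.6) = 113.6
Total out = 537 mol/min; y_D = 113.6 / 537 = 0.2115.

0.212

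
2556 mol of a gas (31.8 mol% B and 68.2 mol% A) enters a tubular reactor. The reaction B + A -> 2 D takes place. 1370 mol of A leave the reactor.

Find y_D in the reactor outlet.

0.292

For A: n = n₀ − 1ξ → 1370 = 1743 − 1ξ, giving ξ = 373.2 mol.
Outlet amounts (n = n₀ + ν ξ):
  B: 812.8 − 1(373.2) = 439.6
  A: 1743 − 1(373.2) = 1370
  D: 0 + 2(373.2) = 746.4
Total out = 2556 mol; y_D = 746.4 / 2556 = 0.292.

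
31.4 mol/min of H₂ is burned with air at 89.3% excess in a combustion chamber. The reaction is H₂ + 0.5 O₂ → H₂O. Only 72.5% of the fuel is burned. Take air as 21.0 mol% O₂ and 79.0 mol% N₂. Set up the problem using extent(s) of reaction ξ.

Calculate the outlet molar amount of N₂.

112 mol/min

Stoichiometric O₂ = 0.5 × 31.4 = 15.7 mol/min; O₂ fed = 15.7 × 1.893 = 29.72 mol/min.
N₂ fed = 29.72 × 79/21 = 111.8 mol/min.
Fuel reacted = 0.725 × 31.4 → ξ = 22.76 mol/min.
Outlet (n = n₀ + ν ξ):
  H₂: 31.4 − 1(22.76) = 8.635
  O₂: 29.72 − 0.5(22.76) = 18.34
  N₂: 111.8 (inert)
  H₂O: 0 + 1(22.76) = 22.76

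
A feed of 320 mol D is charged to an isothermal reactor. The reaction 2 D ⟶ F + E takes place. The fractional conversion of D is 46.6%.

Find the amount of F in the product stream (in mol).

D reacted = 0.466 × 320 = 149.1 mol; ν_D = −2, so ξ = 149.1/2 = 74.56 mol.
Outlet amounts (n = n₀ + ν ξ):
  D: 320 − 2(74.56) = 170.9
  F: 0 + 1(74.56) = 74.56
  E: 0 + 1(74.56) = 74.56

74.6 mol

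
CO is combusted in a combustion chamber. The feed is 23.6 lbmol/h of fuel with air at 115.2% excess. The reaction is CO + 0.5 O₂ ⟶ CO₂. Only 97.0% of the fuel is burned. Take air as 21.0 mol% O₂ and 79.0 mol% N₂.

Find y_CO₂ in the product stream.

Stoichiometric O₂ = 0.5 × 23.6 = 11.8 lbmol/h; O₂ fed = 11.8 × 2.152 = 25.39 lbmol/h.
N₂ fed = 25.39 × 79/21 = 95.53 lbmol/h.
Fuel reacted = 0.97 × 23.6 → ξ = 22.89 lbmol/h.
Outlet (n = n₀ + ν ξ):
  CO: 23.6 − 1(22.89) = 0.708
  O₂: 25.39 − 0.5(22.89) = 13.95
  N₂: 95.53 (inert)
  CO₂: 0 + 1(22.89) = 22.89
Total out = 133.1 lbmol/h; y_CO₂ = 22.89 / 133.1 = 0.172.

0.172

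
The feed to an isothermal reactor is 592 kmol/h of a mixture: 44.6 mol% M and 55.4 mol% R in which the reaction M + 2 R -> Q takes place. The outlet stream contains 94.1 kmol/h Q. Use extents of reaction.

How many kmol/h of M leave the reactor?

170 kmol/h

For Q: n = n₀ + 1ξ → 94.1 = 0 + 1ξ, giving ξ = 94.1 kmol/h.
Outlet amounts (n = n₀ + ν ξ):
  M: 264 − 1(94.1) = 169.9
  R: 328 − 2(94.1) = 139.8
  Q: 0 + 1(94.1) = 94.1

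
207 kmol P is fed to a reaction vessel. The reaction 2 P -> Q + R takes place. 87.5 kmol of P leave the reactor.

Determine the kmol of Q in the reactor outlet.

For P: n = n₀ − 2ξ → 87.5 = 207 − 2ξ, giving ξ = 59.75 kmol.
Outlet amounts (n = n₀ + ν ξ):
  P: 207 − 2(59.75) = 87.5
  Q: 0 + 1(59.75) = 59.75
  R: 0 + 1(59.75) = 59.75

59.8 kmol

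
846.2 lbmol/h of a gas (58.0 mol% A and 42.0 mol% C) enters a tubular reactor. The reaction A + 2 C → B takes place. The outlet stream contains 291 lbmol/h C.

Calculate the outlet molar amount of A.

For C: n = n₀ − 2ξ → 291 = 355.4 − 2ξ, giving ξ = 32.2 lbmol/h.
Outlet amounts (n = n₀ + ν ξ):
  A: 490.8 − 1(32.2) = 458.6
  C: 355.4 − 2(32.2) = 291
  B: 0 + 1(32.2) = 32.2

459 lbmol/h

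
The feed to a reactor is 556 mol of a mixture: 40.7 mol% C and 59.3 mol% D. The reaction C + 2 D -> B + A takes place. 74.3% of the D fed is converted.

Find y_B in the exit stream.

0.283

D reacted = 0.743 × 329.7 = 245 mol; ν_D = −2, so ξ = 245/2 = 122.5 mol.
Outlet amounts (n = n₀ + ν ξ):
  C: 226.3 − 1(122.5) = 103.8
  D: 329.7 − 2(122.5) = 84.73
  B: 0 + 1(122.5) = 122.5
  A: 0 + 1(122.5) = 122.5
Total out = 433.5 mol; y_B = 122.5 / 433.5 = 0.2825.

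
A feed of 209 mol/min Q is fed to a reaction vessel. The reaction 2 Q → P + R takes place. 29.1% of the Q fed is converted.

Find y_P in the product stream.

Q reacted = 0.291 × 209 = 60.82 mol/min; ν_Q = −2, so ξ = 60.82/2 = 30.41 mol/min.
Outlet amounts (n = n₀ + ν ξ):
  Q: 209 − 2(30.41) = 148.2
  P: 0 + 1(30.41) = 30.41
  R: 0 + 1(30.41) = 30.41
Total out = 209 mol/min; y_P = 30.41 / 209 = 0.1455.

0.145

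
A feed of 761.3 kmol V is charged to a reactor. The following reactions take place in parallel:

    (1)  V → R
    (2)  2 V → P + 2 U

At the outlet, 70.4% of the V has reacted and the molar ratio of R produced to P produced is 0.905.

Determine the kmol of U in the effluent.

Conversion of V: V consumed = 0.704 × 761.3 = 536 kmol = 1ξ₁ + 2ξ₂.
Selectivity: 1ξ₁ / (1ξ₂) = 0.905 → ξ₁ = 0.905 ξ₂.
Substitute: (1·0.905 + 2) ξ₂ = 536 → ξ₂ = 184.5 kmol, ξ₁ = 167 kmol.
Outlet amounts (n = n₀ + Σ ν·ξ):
  V: 761.3 − 1(167) − 2(184.5) = 225.3
  R: 0 + 1(167) = 167
  P: 0 + 1(184.5) = 184.5
  U: 0 + 2(184.5) = 369

369 kmol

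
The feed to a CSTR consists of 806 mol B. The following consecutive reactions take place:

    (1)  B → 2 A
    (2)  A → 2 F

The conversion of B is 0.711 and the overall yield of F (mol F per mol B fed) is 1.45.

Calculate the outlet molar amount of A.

Conversion of B: B consumed = 1ξ₁ = 0.711 × 806 → ξ₁ = 573.1 mol.
Yield of F: 2ξ₂ / 806 = 1.45 → ξ₂ = 584.4 mol.
Outlet amounts (n = n₀ + Σ ν·ξ):
  B: 806 − 1(573.1) = 232.9
  A: 0 + 2(573.1) − 1(584.4) = 561.8
  F: 0 + 2(584.4) = 1169

562 mol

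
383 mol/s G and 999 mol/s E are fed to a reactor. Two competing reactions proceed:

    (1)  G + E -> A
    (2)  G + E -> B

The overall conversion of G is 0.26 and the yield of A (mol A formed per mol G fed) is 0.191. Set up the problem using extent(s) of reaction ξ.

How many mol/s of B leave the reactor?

Yield of A: 1ξ₁ / 383 = 0.191 → ξ₁ = 73.15 mol/s.
Conversion of G: 1ξ₁ + 1ξ₂ = 0.26 × 383 = 99.58 → ξ₂ = 26.43 mol/s.
Outlet amounts (n = n₀ + Σ ν·ξ):
  G: 383 − 1(73.15) − 1(26.43) = 283.4
  E: 999 − 1(73.15) − 1(26.43) = 899.4
  A: 0 + 1(73.15) = 73.15
  B: 0 + 1(26.43) = 26.43

26.4 mol/s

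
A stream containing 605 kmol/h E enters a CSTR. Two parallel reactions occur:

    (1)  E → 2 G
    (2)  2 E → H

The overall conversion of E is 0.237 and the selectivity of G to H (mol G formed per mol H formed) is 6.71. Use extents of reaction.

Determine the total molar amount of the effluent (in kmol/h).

Conversion of E: E consumed = 0.237 × 605 = 143.4 kmol/h = 1ξ₁ + 2ξ₂.
Selectivity: 2ξ₁ / (1ξ₂) = 6.71 → ξ₁ = 3.355 ξ₂.
Substitute: (1·3.355 + 2) ξ₂ = 143.4 → ξ₂ = 26.78 kmol/h, ξ₁ = 89.83 kmol/h.
Outlet amounts (n = n₀ + Σ ν·ξ):
  E: 605 − 1(89.83) − 2(26.78) = 461.6
  G: 0 + 2(89.83) = 179.7
  H: 0 + 1(26.78) = 26.78
Total out = 461.6 + 179.7 + 26.78 = 668.1 kmol/h.

668 kmol/h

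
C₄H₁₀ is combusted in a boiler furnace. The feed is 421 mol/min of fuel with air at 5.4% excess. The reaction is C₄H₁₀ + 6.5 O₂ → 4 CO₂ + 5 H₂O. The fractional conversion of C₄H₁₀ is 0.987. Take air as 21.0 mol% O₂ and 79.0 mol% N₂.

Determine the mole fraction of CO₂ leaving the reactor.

0.112

Stoichiometric O₂ = 6.5 × 421 = 2736 mol/min; O₂ fed = 2736 × 1.054 = 2884 mol/min.
N₂ fed = 2884 × 79/21 = 10850 mol/min.
Fuel reacted = 0.987 × 421 → ξ = 415.5 mol/min.
Outlet (n = n₀ + ν ξ):
  C₄H₁₀: 421 − 1(415.5) = 5.473
  O₂: 2884 − 6.5(415.5) = 183.3
  N₂: 10850 (inert)
  CO₂: 0 + 4(415.5) = 1662
  H₂O: 0 + 5(415.5) = 2078
Total out = 14780 mol/min; y_CO₂ = 1662 / 14780 = 0.1125.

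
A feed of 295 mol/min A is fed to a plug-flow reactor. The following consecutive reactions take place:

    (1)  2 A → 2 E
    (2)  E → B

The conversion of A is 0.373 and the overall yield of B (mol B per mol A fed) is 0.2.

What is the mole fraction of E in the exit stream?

Conversion of A: A consumed = 2ξ₁ = 0.373 × 295 → ξ₁ = 55.02 mol/min.
Yield of B: 1ξ₂ / 295 = 0.2 → ξ₂ = 59 mol/min.
Outlet amounts (n = n₀ + Σ ν·ξ):
  A: 295 − 2(55.02) = 185
  E: 0 + 2(55.02) − 1(59) = 51.03
  B: 0 + 1(59) = 59
Total out = 295 mol/min; y_E = 51.03 / 295 = 0.173.

0.173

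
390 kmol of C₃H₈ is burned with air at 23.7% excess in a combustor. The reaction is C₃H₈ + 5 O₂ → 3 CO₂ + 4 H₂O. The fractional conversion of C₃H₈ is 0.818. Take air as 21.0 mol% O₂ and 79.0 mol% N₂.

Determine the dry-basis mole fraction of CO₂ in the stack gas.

0.0876

Stoichiometric O₂ = 5 × 390 = 1950 kmol; O₂ fed = 1950 × 1.237 = 2412 kmol.
N₂ fed = 2412 × 79/21 = 9074 kmol.
Fuel reacted = 0.818 × 390 → ξ = 319 kmol.
Outlet (n = n₀ + ν ξ):
  C₃H₈: 390 − 1(319) = 70.98
  O₂: 2412 − 5(319) = 817.1
  N₂: 9074 (inert)
  CO₂: 0 + 3(319) = 957.1
  H₂O: 0 + 4(319) = 1276
Dry total = 10920 kmol; y_CO₂ (dry) = 957.1 / 10920 = 0.08765.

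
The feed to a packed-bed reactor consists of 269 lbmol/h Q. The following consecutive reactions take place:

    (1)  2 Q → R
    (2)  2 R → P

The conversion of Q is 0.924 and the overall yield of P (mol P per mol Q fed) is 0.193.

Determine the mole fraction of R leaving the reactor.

Conversion of Q: Q consumed = 2ξ₁ = 0.924 × 269 → ξ₁ = 124.3 lbmol/h.
Yield of P: 1ξ₂ / 269 = 0.193 → ξ₂ = 51.92 lbmol/h.
Outlet amounts (n = n₀ + Σ ν·ξ):
  Q: 269 − 2(124.3) = 20.44
  R: 0 + 1(124.3) − 2(51.92) = 20.44
  P: 0 + 1(51.92) = 51.92
Total out = 92.8 lbmol/h; y_R = 20.44 / 92.8 = 0.2203.

0.22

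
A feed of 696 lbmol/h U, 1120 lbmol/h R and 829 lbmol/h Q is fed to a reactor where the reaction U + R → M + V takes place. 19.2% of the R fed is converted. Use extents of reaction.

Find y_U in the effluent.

0.182

R reacted = 0.192 × 1120 = 215 lbmol/h; ν_R = −1, so ξ = 215/1 = 215 lbmol/h.
Outlet amounts (n = n₀ + ν ξ):
  U: 696 − 1(215) = 481
  R: 1120 − 1(215) = 905
  M: 0 + 1(215) = 215
  V: 0 + 1(215) = 215
  Q: 829 (inert)
Total out = 2645 lbmol/h; y_U = 481 / 2645 = 0.1818.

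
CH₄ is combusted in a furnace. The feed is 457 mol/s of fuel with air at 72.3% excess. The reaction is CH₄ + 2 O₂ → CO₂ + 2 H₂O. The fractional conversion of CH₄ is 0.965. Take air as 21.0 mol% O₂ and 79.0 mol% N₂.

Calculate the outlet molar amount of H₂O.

Stoichiometric O₂ = 2 × 457 = 914 mol/s; O₂ fed = 914 × 1.723 = 1575 mol/s.
N₂ fed = 1575 × 79/21 = 5924 mol/s.
Fuel reacted = 0.965 × 457 → ξ = 441 mol/s.
Outlet (n = n₀ + ν ξ):
  CH₄: 457 − 1(441) = 16
  O₂: 1575 − 2(441) = 692.8
  N₂: 5924 (inert)
  CO₂: 0 + 1(441) = 441
  H₂O: 0 + 2(441) = 882

882 mol/s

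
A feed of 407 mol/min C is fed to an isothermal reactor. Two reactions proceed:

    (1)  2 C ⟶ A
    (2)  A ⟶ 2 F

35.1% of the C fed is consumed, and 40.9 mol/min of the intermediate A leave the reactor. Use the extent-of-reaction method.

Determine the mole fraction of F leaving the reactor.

0.167

Conversion of C: C consumed = 2ξ₁ = 0.351 × 407 → ξ₁ = 71.43 mol/min.
A balance: n_A = 0 + 1ξ₁ − 1ξ₂ = 40.9 → ξ₂ = (1·71.43 − 40.9)/1 = 30.53 mol/min.
Outlet amounts (n = n₀ + Σ ν·ξ):
  C: 407 − 2(71.43) = 264.1
  A: 0 + 1(71.43) − 1(30.53) = 40.9
  F: 0 + 2(30.53) = 61.06
Total out = 366.1 mol/min; y_F = 61.06 / 366.1 = 0.1668.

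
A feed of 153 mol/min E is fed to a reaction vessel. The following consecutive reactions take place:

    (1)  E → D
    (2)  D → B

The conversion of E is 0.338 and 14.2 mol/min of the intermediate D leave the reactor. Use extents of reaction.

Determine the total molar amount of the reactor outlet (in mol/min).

Conversion of E: E consumed = 1ξ₁ = 0.338 × 153 → ξ₁ = 51.71 mol/min.
D balance: n_D = 0 + 1ξ₁ − 1ξ₂ = 14.2 → ξ₂ = (1·51.71 − 14.2)/1 = 37.51 mol/min.
Outlet amounts (n = n₀ + Σ ν·ξ):
  E: 153 − 1(51.71) = 101.3
  D: 0 + 1(51.71) − 1(37.51) = 14.2
  B: 0 + 1(37.51) = 37.51
Total out = 101.3 + 14.2 + 37.51 = 153 mol/min.

153 mol/min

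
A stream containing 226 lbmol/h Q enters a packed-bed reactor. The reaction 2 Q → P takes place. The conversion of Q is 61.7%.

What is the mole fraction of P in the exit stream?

0.446

Q reacted = 0.617 × 226 = 139.4 lbmol/h; ν_Q = −2, so ξ = 139.4/2 = 69.72 lbmol/h.
Outlet amounts (n = n₀ + ν ξ):
  Q: 226 − 2(69.72) = 86.56
  P: 0 + 1(69.72) = 69.72
Total out = 156.3 lbmol/h; y_P = 69.72 / 156.3 = 0.4461.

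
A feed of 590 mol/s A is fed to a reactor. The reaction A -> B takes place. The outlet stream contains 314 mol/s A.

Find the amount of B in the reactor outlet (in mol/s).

For A: n = n₀ − 1ξ → 314 = 590 − 1ξ, giving ξ = 276 mol/s.
Outlet amounts (n = n₀ + ν ξ):
  A: 590 − 1(276) = 314
  B: 0 + 1(276) = 276

276 mol/s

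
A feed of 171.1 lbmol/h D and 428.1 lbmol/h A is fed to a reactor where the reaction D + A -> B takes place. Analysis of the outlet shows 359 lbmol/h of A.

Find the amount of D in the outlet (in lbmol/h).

For A: n = n₀ − 1ξ → 359 = 428.1 − 1ξ, giving ξ = 69.1 lbmol/h.
Outlet amounts (n = n₀ + ν ξ):
  D: 171.1 − 1(69.1) = 102
  A: 428.1 − 1(69.1) = 359
  B: 0 + 1(69.1) = 69.1

102 lbmol/h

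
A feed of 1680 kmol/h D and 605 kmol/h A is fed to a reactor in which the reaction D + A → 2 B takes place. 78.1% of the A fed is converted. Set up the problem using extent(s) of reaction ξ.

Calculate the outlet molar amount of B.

A reacted = 0.781 × 605 = 472.5 kmol/h; ν_A = −1, so ξ = 472.5/1 = 472.5 kmol/h.
Outlet amounts (n = n₀ + ν ξ):
  D: 1680 − 1(472.5) = 1207
  A: 605 − 1(472.5) = 132.5
  B: 0 + 2(472.5) = 945

945 kmol/h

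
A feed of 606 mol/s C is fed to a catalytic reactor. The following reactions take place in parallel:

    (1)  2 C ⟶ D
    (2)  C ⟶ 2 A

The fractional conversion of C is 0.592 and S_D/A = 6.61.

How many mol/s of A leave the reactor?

Conversion of C: C consumed = 0.592 × 606 = 358.8 mol/s = 2ξ₁ + 1ξ₂.
Selectivity: 1ξ₁ / (2ξ₂) = 6.61 → ξ₁ = 13.22 ξ₂.
Substitute: (2·13.22 + 1) ξ₂ = 358.8 → ξ₂ = 13.07 mol/s, ξ₁ = 172.8 mol/s.
Outlet amounts (n = n₀ + Σ ν·ξ):
  C: 606 − 2(172.8) − 1(13.07) = 247.2
  D: 0 + 1(172.8) = 172.8
  A: 0 + 2(13.07) = 26.15

26.1 mol/s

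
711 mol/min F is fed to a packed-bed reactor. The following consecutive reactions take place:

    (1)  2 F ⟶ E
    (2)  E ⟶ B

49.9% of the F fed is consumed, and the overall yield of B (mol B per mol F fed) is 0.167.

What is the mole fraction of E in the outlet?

0.11

Conversion of F: F consumed = 2ξ₁ = 0.499 × 711 → ξ₁ = 177.4 mol/min.
Yield of B: 1ξ₂ / 711 = 0.167 → ξ₂ = 118.7 mol/min.
Outlet amounts (n = n₀ + Σ ν·ξ):
  F: 711 − 2(177.4) = 356.2
  E: 0 + 1(177.4) − 1(118.7) = 58.66
  B: 0 + 1(118.7) = 118.7
Total out = 533.6 mol/min; y_E = 58.66 / 533.6 = 0.1099.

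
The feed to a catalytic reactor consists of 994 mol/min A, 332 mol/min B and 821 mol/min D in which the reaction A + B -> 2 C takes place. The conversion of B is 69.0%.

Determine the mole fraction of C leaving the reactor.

0.213

B reacted = 0.69 × 332 = 229.1 mol/min; ν_B = −1, so ξ = 229.1/1 = 229.1 mol/min.
Outlet amounts (n = n₀ + ν ξ):
  A: 994 − 1(229.1) = 764.9
  B: 332 − 1(229.1) = 102.9
  C: 0 + 2(229.1) = 458.2
  D: 821 (inert)
Total out = 2147 mol/min; y_C = 458.2 / 2147 = 0.2134.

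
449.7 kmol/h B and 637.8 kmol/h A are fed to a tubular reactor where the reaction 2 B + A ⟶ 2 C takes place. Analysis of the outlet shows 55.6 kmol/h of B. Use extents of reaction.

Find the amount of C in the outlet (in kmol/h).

394 kmol/h

For B: n = n₀ − 2ξ → 55.6 = 449.7 − 2ξ, giving ξ = 197 kmol/h.
Outlet amounts (n = n₀ + ν ξ):
  B: 449.7 − 2(197) = 55.6
  A: 637.8 − 1(197) = 440.8
  C: 0 + 2(197) = 394.1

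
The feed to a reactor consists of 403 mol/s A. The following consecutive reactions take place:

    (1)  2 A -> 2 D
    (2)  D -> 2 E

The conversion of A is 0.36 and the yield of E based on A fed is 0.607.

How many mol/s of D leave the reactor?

22.8 mol/s

Conversion of A: A consumed = 2ξ₁ = 0.36 × 403 → ξ₁ = 72.54 mol/s.
Yield of E: 2ξ₂ / 403 = 0.607 → ξ₂ = 122.3 mol/s.
Outlet amounts (n = n₀ + Σ ν·ξ):
  A: 403 − 2(72.54) = 257.9
  D: 0 + 2(72.54) − 1(122.3) = 22.77
  E: 0 + 2(122.3) = 244.6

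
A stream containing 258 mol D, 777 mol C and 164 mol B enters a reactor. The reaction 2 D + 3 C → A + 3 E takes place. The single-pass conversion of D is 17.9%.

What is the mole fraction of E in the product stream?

0.0589

D reacted = 0.179 × 258 = 46.18 mol; ν_D = −2, so ξ = 46.18/2 = 23.09 mol.
Outlet amounts (n = n₀ + ν ξ):
  D: 258 − 2(23.09) = 211.8
  C: 777 − 3(23.09) = 707.7
  A: 0 + 1(23.09) = 23.09
  E: 0 + 3(23.09) = 69.27
  B: 164 (inert)
Total out = 1176 mol; y_E = 69.27 / 1176 = 0.05891.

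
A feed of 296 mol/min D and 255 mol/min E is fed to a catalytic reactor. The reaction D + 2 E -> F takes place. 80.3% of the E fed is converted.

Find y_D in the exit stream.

E reacted = 0.803 × 255 = 204.8 mol/min; ν_E = −2, so ξ = 204.8/2 = 102.4 mol/min.
Outlet amounts (n = n₀ + ν ξ):
  D: 296 − 1(102.4) = 193.6
  E: 255 − 2(102.4) = 50.23
  F: 0 + 1(102.4) = 102.4
Total out = 346.2 mol/min; y_D = 193.6 / 346.2 = 0.5592.

0.559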